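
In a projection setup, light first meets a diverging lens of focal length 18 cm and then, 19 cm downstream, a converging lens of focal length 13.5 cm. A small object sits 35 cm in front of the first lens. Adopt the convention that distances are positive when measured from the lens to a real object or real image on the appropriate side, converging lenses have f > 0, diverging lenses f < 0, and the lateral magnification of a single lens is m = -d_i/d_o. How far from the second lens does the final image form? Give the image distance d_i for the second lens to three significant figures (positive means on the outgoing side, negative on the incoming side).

24.0 cm

Applying the thin-lens equation to the first lens, 1/(-18) = 1/35 + 1/d_i1, which gives d_i1 = -11.887 cm.
The intermediate image is virtual, 11.887 cm to the left of lens 1, so d_o2 = L - d_i1 = 19 - (-11.887) = 30.887 cm.
Applying the thin-lens equation again with f_2 = 13.5 cm and d_o2 = 30.887 cm gives d_i2 = 23.982 cm.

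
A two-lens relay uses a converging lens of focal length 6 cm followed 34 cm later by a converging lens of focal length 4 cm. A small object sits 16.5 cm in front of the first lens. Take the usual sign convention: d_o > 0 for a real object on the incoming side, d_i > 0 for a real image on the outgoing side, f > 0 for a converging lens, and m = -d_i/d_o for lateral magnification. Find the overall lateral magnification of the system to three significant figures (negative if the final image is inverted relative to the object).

Lens 1: 1/d_i1 = 1/f_1 - 1/d_o1 = 1/6 - 1/16.5 = 0.10606 cm^-1, so d_i1 = 9.429 cm.
m_1 = -(9.429)/16.5 = -0.5714.
That image sits 24.571 cm in front of the second lens, so d_o2 = 24.571 cm.
Lens 2: 1/d_i2 = 1/f_2 - 1/d_o2 = 1/4 - 1/(24.571) = 0.20930 cm^-1, so d_i2 = 4.778 cm.
m_2 = -(4.778)/(24.571) = -0.1944.
Total m = m_1 x m_2 = (-0.5714)(-0.1944) = 0.1111.

0.111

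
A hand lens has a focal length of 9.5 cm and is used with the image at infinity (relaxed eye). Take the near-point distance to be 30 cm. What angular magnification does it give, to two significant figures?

M = D/f = 30/9.5 = 3.158.

3.2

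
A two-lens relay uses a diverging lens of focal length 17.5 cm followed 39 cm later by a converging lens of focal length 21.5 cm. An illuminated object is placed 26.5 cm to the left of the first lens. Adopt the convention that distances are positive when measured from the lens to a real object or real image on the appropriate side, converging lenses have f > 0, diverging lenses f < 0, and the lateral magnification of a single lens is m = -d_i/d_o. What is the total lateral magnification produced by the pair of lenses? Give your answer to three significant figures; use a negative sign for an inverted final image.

-0.305

Lens 1: 1/d_i1 = 1/f_1 - 1/d_o1 = 1/(-17.5) - 1/26.5 = -0.09488 cm^-1, so d_i1 = -10.540 cm.
m_1 = -(-10.540)/26.5 = 0.3977.
The intermediate image is virtual, 10.540 cm to the left of lens 1, so d_o2 = L - d_i1 = 39 - (-10.540) = 49.540 cm.
Lens 2: 1/d_i2 = 1/f_2 - 1/d_o2 = 1/21.5 - 1/(49.540) = 0.02633 cm^-1, so d_i2 = 37.986 cm.
m_2 = -(37.986)/(49.540) = -0.7668.
Overall magnification: m = m_1 m_2 = -0.3050.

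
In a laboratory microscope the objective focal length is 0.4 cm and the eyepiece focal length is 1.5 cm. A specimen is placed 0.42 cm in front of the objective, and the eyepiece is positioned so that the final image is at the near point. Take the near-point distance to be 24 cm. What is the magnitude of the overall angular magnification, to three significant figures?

340

Objective: 1/d_i = 1/f_obj - 1/d_o = 1/0.4 - 1/0.42 = 0.11905 cm^-1, so d_i = 8.400 cm.
m_obj = -d_i/d_o = -8.400/0.42 = -20.000.
Eyepiece angular magnification (image at near point): M_eye = 1 + D/f_e = 1 + 24/1.5 = 17.000.
Overall M = m_obj x M_eye = (-20.000)(17.000) = -340.00.
|M| = 340.00.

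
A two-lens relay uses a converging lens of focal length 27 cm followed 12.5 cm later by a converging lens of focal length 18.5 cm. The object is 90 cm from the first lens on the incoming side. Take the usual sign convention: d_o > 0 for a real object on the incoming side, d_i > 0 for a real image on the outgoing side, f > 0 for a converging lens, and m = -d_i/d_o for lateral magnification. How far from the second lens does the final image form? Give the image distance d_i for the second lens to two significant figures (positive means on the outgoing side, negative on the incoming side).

11 cm

First lens: d_i1 = 1/(1/27 - 1/90) = 38.571 cm.
This image would form 38.571 cm past lens 1, i.e. 26.071 cm beyond lens 2, so it is a virtual object for lens 2: d_o2 = 12.5 - 38.571 = -26.071 cm.
Second lens: d_i2 = 1/(1/18.5 - 1/(-26.071)) = 10.821 cm.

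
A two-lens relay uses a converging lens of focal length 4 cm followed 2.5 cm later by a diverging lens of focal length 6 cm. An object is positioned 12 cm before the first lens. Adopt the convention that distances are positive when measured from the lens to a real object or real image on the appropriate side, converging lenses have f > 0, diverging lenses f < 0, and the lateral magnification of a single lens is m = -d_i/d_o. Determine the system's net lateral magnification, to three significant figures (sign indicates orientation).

-1.20

First lens: d_i1 = 1/(1/4 - 1/12) = 6.000 cm.
m_1 = -(6.000)/12 = -0.5000.
Since 6.000 cm > 2.5 cm, the first image lies past the second lens and serves as a virtual object: d_o2 = L - d_i1 = -3.500 cm.
Second lens: d_i2 = 1/(1/(-6) - 1/(-3.500)) = 8.400 cm.
m_2 = -(8.400)/(-3.500) = 2.4000.
Total m = m_1 x m_2 = (-0.5000)(2.4000) = -1.2000.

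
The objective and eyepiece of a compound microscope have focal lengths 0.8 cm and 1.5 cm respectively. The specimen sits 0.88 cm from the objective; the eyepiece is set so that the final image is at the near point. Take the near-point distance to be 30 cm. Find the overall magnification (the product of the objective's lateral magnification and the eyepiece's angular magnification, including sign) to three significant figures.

Objective: 1/d_i = 1/f_obj - 1/d_o = 1/0.8 - 1/0.88 = 0.11364 cm^-1, so d_i = 8.800 cm.
m_obj = -d_i/d_o = -8.800/0.88 = -10.000.
Eyepiece angular magnification (image at near point): M_eye = 1 + D/f_e = 1 + 30/1.5 = 21.000.
Overall M = m_obj x M_eye = (-10.000)(21.000) = -210.00.

-210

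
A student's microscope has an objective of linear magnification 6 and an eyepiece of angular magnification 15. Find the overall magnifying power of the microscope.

The overall magnification of a compound microscope is the product of the objective and eyepiece magnifications:
M = M_obj x M_eye = 6 x 15 = 90.

90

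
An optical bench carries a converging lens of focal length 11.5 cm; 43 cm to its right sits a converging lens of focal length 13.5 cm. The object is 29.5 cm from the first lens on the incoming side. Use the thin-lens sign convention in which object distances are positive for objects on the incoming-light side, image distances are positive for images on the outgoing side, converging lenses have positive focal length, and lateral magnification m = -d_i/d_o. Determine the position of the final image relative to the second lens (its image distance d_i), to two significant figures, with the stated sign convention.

31 cm

Applying the thin-lens equation to the first lens, 1/11.5 = 1/29.5 + 1/d_i1, which gives d_i1 = 18.847 cm.
The intermediate image is 18.847 cm to the right of lens 1, so d_o2 = L - d_i1 = 43 - 18.847 = 24.153 cm.
Applying the thin-lens equation again with f_2 = 13.5 cm and d_o2 = 24.153 cm gives d_i2 = 30.608 cm.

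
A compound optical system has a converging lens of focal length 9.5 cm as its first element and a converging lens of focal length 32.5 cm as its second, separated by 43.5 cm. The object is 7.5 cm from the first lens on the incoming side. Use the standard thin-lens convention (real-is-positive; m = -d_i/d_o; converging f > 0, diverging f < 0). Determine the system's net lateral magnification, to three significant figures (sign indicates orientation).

-3.31

Lens 1: 1/d_i1 = 1/f_1 - 1/d_o1 = 1/9.5 - 1/7.5 = -0.02807 cm^-1, so d_i1 = -35.625 cm.
m_1 = -(-35.625)/7.5 = 4.7500.
With d_i1 < 0 the first image is virtual and lies on the object side; the object distance for lens 2 is d_o2 = 43.5 - (-35.625) = 79.125 cm.
Lens 2: 1/d_i2 = 1/f_2 - 1/d_o2 = 1/32.5 - 1/(79.125) = 0.01813 cm^-1, so d_i2 = 55.154 cm.
m_2 = -(55.154)/(79.125) = -0.6971.
The system's lateral magnification is m_1 m_2 = (4.7500)(-0.6971) = -3.3110.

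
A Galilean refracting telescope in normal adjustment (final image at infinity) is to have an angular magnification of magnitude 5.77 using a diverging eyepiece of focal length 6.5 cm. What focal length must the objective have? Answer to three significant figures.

|M| = f_obj/|f_eye|, so f_obj = |M| x |f_eye| = 5.77 x 6.5 = 37.505 cm.

37.5 cm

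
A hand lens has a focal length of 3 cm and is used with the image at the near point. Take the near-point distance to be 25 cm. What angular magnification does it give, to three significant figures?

M = 1 + D/f = 1 + 25/3 = 9.333.

9.33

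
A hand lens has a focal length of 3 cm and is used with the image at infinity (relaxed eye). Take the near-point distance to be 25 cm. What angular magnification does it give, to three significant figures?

8.33

M = D/f = 25/3 = 8.333.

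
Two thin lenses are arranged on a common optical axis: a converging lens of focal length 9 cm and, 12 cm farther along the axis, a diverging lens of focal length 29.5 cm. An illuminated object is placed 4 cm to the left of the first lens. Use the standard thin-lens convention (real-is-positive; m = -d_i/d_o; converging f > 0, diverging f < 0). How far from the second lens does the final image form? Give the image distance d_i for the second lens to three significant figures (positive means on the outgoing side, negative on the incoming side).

-11.6 cm

Applying the thin-lens equation to the first lens, 1/9 = 1/4 + 1/d_i1, which gives d_i1 = -7.200 cm.
With d_i1 < 0 the first image is virtual and lies on the object side; the object distance for lens 2 is d_o2 = 12 - (-7.200) = 19.200 cm.
Applying the thin-lens equation again with f_2 = -29.5 cm and d_o2 = 19.200 cm gives d_i2 = -11.630 cm.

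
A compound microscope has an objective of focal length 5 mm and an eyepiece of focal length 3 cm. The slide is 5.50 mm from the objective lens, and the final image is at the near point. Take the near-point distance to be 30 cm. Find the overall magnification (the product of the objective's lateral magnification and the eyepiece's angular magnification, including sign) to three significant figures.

-110

Convert to cm: f_obj = 5 mm = 0.5 cm; d_o = 5.50 mm = 0.55 cm.
Objective: 1/d_i = 1/f_obj - 1/d_o = 1/0.5 - 1/0.55 = 0.18182 cm^-1, so d_i = 5.500 cm.
m_obj = -d_i/d_o = -5.500/0.55 = -10.000.
Eyepiece angular magnification (image at near point): M_eye = 1 + D/f_e = 1 + 30/3 = 11.000.
Overall M = m_obj x M_eye = (-10.000)(11.000) = -110.00.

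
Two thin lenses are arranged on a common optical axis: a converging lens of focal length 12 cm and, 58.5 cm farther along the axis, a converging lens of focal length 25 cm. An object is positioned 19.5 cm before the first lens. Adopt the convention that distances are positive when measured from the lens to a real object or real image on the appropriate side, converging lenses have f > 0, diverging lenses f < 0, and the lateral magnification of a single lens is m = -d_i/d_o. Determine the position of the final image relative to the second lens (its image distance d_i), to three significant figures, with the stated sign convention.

Lens 1: 1/d_i1 = 1/f_1 - 1/d_o1 = 1/12 - 1/19.5 = 0.03205 cm^-1, so d_i1 = 31.200 cm.
Object distance for lens 2: d_o2 = 58.5 - 31.200 = 27.300 cm.
Lens 2: 1/d_i2 = 1/f_2 - 1/d_o2 = 1/25 - 1/(27.300) = 0.00337 cm^-1, so d_i2 = 296.739 cm.

297 cm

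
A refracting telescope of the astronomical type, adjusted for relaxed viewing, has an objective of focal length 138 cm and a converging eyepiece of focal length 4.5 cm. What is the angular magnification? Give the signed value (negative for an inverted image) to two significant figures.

-31

M = -f_obj/f_eye = -138/(4.5) = -30.667.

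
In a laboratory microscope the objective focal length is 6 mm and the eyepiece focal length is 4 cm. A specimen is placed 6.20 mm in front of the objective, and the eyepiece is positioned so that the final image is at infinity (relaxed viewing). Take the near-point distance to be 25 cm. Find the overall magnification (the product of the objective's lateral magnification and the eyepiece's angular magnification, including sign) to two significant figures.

Convert to cm: f_obj = 6 mm = 0.6 cm; d_o = 6.20 mm = 0.62 cm.
Objective: 1/d_i = 1/f_obj - 1/d_o = 1/0.6 - 1/0.62 = 0.05376 cm^-1, so d_i = 18.600 cm.
m_obj = -d_i/d_o = -18.600/0.62 = -30.000.
Eyepiece angular magnification (image at infinity): M_eye = D/f_e = 25/4 = 6.250.
Overall M = m_obj x M_eye = (-30.000)(6.250) = -187.50.

-190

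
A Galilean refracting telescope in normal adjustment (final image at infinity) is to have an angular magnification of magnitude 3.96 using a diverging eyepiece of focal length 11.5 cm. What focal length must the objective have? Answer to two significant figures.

|M| = f_obj/|f_eye|, so f_obj = |M| x |f_eye| = 3.96 x 11.5 = 45.540 cm.

46 cm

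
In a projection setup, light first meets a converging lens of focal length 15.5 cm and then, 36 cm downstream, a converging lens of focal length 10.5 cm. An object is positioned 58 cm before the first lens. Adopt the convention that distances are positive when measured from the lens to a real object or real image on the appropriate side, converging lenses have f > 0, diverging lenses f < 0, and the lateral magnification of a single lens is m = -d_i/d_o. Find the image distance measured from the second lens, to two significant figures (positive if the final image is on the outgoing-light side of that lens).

36 cm

First lens: d_i1 = 1/(1/15.5 - 1/58) = 21.153 cm.
Object distance for lens 2: d_o2 = 36 - 21.153 = 14.847 cm.
Second lens: d_i2 = 1/(1/10.5 - 1/(14.847)) = 35.862 cm.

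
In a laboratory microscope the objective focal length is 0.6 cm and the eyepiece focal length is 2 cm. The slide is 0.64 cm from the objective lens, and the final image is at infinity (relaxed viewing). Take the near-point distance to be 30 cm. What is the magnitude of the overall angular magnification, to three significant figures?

Objective: 1/d_i = 1/f_obj - 1/d_o = 1/0.6 - 1/0.64 = 0.10417 cm^-1, so d_i = 9.600 cm.
m_obj = -d_i/d_o = -9.600/0.64 = -15.000.
Eyepiece angular magnification (image at infinity): M_eye = D/f_e = 30/2 = 15.000.
Overall M = m_obj x M_eye = (-15.000)(15.000) = -225.00.
|M| = 225.00.

225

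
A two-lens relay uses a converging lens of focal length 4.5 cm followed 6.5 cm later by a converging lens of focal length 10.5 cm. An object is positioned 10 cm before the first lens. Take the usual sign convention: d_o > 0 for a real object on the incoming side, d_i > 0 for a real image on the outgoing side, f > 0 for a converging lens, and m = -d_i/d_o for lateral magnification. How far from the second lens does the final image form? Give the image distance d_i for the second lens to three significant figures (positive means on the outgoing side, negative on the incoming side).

Applying the thin-lens equation to the first lens, 1/4.5 = 1/10 + 1/d_i1, which gives d_i1 = 8.182 cm.
This image would form 8.182 cm past lens 1, i.e. 1.682 cm beyond lens 2, so it is a virtual object for lens 2: d_o2 = 6.5 - 8.182 = -1.682 cm.
Applying the thin-lens equation again with f_2 = 10.5 cm and d_o2 = -1.682 cm gives d_i2 = 1.450 cm.

1.45 cm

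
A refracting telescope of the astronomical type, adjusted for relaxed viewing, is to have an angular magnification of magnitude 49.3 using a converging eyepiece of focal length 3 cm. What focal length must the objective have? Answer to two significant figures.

150 cm

|M| = f_obj/|f_eye|, so f_obj = |M| x |f_eye| = 49.3 x 3 = 147.900 cm.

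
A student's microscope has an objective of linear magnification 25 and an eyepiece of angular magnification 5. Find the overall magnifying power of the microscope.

125

The overall magnification of a compound microscope is the product of the objective and eyepiece magnifications:
M = M_obj x M_eye = 25 x 5 = 125.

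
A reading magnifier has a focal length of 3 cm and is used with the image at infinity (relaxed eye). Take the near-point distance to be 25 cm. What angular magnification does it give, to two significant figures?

8.3

M = D/f = 25/3 = 8.333.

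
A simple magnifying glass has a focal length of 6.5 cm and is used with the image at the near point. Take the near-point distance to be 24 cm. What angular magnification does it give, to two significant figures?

4.7

M = 1 + D/f = 1 + 24/6.5 = 4.692.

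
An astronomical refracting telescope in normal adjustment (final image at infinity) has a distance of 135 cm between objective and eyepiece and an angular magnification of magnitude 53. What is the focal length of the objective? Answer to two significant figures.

130 cm

In normal adjustment the tube length equals f_obj + f_eye and |M| = f_obj/f_eye.
So f_obj = 53 f_eye and 53 f_eye + f_eye = 135 cm, giving f_eye = 135/54 = 2.500 cm and f_obj = 132.500 cm.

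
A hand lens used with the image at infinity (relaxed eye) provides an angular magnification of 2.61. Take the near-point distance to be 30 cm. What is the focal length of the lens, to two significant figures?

For the image at infinity, M = D/f.
f = D/M = 30/2.61 = 11.494 cm.

11 cm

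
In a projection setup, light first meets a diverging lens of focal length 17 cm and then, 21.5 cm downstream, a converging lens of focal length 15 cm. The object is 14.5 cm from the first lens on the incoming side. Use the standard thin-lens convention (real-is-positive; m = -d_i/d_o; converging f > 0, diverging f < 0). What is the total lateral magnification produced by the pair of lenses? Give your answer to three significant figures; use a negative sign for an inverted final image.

First lens: d_i1 = 1/(1/(-17) - 1/14.5) = -7.825 cm.
m_1 = -(-7.825)/14.5 = 0.5397.
With d_i1 < 0 the first image is virtual and lies on the object side; the object distance for lens 2 is d_o2 = 21.5 - (-7.825) = 29.325 cm.
Second lens: d_i2 = 1/(1/15 - 1/(29.325)) = 30.706 cm.
m_2 = -(30.706)/(29.325) = -1.0471.
Total m = m_1 x m_2 = (0.5397)(-1.0471) = -0.5651.

-0.565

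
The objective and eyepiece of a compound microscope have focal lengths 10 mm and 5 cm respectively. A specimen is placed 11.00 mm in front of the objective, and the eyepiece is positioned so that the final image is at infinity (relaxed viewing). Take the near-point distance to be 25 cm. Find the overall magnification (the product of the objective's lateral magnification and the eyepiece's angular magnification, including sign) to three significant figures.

-50.0

Convert to cm: f_obj = 10 mm = 1 cm; d_o = 11.00 mm = 1.10 cm.
Objective: 1/d_i = 1/f_obj - 1/d_o = 1/1 - 1/1.10 = 0.09091 cm^-1, so d_i = 11.000 cm.
m_obj = -d_i/d_o = -11.000/1.10 = -10.000.
Eyepiece angular magnification (image at infinity): M_eye = D/f_e = 25/5 = 5.000.
Overall M = m_obj x M_eye = (-10.000)(5.000) = -50.00.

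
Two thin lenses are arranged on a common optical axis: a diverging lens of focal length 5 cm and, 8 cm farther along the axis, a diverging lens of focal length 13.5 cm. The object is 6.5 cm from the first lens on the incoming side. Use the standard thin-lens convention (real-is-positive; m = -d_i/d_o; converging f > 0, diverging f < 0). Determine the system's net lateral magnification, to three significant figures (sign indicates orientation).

Lens 1: 1/d_i1 = 1/f_1 - 1/d_o1 = 1/(-5) - 1/6.5 = -0.35385 cm^-1, so d_i1 = -2.826 cm.
m_1 = -(-2.826)/6.5 = 0.4348.
The intermediate image is virtual, 2.826 cm to the left of lens 1, so d_o2 = L - d_i1 = 8 - (-2.826) = 10.826 cm.
Lens 2: 1/d_i2 = 1/f_2 - 1/d_o2 = 1/(-13.5) - 1/(10.826) = -0.16644 cm^-1, so d_i2 = -6.008 cm.
m_2 = -(-6.008)/(10.826) = 0.5550.
Overall magnification: m = m_1 m_2 = 0.2413.

0.241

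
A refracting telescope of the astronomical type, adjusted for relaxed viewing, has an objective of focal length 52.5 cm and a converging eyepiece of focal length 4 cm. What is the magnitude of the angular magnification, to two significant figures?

13

|M| = f_obj/|f_eye| = 52.5/4 = 13.125.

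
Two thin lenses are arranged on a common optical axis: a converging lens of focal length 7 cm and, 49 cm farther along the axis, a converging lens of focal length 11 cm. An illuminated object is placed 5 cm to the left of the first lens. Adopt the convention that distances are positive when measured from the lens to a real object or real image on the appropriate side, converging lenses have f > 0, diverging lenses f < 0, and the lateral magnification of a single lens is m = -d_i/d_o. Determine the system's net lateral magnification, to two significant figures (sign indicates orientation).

First lens: d_i1 = 1/(1/7 - 1/5) = -17.500 cm.
m_1 = -(-17.500)/5 = 3.5000.
The intermediate image is virtual, 17.500 cm to the left of lens 1, so d_o2 = L - d_i1 = 49 - (-17.500) = 66.500 cm.
Second lens: d_i2 = 1/(1/11 - 1/(66.500)) = 13.180 cm.
m_2 = -(13.180)/(66.500) = -0.1982.
The system's lateral magnification is m_1 m_2 = (3.5000)(-0.1982) = -0.6937.

-0.69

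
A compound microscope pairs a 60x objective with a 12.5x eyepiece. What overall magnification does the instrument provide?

750

The overall magnification of a compound microscope is the product of the objective and eyepiece magnifications:
M = M_obj x M_eye = 60 x 12.5 = 750.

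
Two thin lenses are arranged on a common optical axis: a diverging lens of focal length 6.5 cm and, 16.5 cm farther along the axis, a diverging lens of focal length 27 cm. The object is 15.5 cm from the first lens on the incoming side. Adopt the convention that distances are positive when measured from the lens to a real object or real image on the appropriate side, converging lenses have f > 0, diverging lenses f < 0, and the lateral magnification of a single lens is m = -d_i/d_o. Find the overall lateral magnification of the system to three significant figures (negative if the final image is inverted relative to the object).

First lens: d_i1 = 1/(1/(-6.5) - 1/15.5) = -4.580 cm.
m_1 = -(-4.580)/15.5 = 0.2955.
With d_i1 < 0 the first image is virtual and lies on the object side; the object distance for lens 2 is d_o2 = 16.5 - (-4.580) = 21.080 cm.
Second lens: d_i2 = 1/(1/(-27) - 1/(21.080)) = -11.838 cm.
m_2 = -(-11.838)/(21.080) = 0.5616.
The system's lateral magnification is m_1 m_2 = (0.2955)(0.5616) = 0.1659.

0.166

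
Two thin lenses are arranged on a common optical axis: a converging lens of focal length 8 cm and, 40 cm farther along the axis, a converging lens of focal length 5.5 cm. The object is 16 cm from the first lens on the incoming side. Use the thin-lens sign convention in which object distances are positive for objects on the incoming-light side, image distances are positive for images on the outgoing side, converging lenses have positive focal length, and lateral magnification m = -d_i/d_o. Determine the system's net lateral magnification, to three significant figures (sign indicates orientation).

Applying the thin-lens equation to the first lens, 1/8 = 1/16 + 1/d_i1, which gives d_i1 = 16.000 cm.
Its lateral magnification is m_1 = -d_i1/d_o1 = -(16.000)/16 = -1.0000.
The intermediate image is 16.000 cm to the right of lens 1, so d_o2 = L - d_i1 = 40 - 16.000 = 24.000 cm.
Applying the thin-lens equation again with f_2 = 5.5 cm and d_o2 = 24.000 cm gives d_i2 = 7.135 cm.
m_2 = -(7.135)/(24.000) = -0.2973.
The system's lateral magnification is m_1 m_2 = (-1.0000)(-0.2973) = 0.2973.

0.297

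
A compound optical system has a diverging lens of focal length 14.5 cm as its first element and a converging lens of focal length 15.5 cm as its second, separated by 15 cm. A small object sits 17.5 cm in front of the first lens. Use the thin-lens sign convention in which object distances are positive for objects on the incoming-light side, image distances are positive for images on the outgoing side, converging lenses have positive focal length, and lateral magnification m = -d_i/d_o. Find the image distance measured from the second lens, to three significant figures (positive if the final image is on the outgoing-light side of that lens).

47.8 cm

Lens 1: 1/d_i1 = 1/f_1 - 1/d_o1 = 1/(-14.5) - 1/17.5 = -0.12611 cm^-1, so d_i1 = -7.930 cm.
With d_i1 < 0 the first image is virtual and lies on the object side; the object distance for lens 2 is d_o2 = 15 - (-7.930) = 22.930 cm.
Lens 2: 1/d_i2 = 1/f_2 - 1/d_o2 = 1/15.5 - 1/(22.930) = 0.02090 cm^-1, so d_i2 = 47.836 cm.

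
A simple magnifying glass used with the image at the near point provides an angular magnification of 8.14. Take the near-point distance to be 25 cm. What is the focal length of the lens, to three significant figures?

3.50 cm

For the image at the near point, M = 1 + D/f.
f = D/(M - 1) = 25/(8.14 - 1) = 3.501 cm.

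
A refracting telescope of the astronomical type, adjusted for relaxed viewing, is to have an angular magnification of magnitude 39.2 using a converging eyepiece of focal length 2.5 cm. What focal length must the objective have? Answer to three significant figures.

|M| = f_obj/|f_eye|, so f_obj = |M| x |f_eye| = 39.2 x 2.5 = 98.000 cm.

98.0 cm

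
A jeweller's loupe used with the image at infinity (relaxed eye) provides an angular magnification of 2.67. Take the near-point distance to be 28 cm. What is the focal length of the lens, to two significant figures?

For the image at infinity, M = D/f.
f = D/M = 28/2.67 = 10.487 cm.

10 cm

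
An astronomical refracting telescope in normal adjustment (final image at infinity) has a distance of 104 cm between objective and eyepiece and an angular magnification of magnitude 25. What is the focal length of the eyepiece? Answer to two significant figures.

4.0 cm

In normal adjustment the tube length equals f_obj + f_eye and |M| = f_obj/f_eye.
So f_obj = 25 f_eye and 25 f_eye + f_eye = 104 cm, giving f_eye = 104/26 = 4.000 cm and f_obj = 100.000 cm.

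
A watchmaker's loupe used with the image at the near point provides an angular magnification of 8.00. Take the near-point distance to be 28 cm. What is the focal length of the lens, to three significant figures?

4.00 cm

For the image at the near point, M = 1 + D/f.
f = D/(M - 1) = 28/(8.0 - 1) = 4.000 cm.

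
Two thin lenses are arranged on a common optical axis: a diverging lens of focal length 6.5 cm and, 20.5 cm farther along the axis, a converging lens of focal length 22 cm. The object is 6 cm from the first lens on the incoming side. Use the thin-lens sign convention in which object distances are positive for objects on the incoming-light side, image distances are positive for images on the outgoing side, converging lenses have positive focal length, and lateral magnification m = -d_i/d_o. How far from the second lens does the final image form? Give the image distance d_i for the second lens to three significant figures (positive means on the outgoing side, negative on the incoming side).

Lens 1: 1/d_i1 = 1/f_1 - 1/d_o1 = 1/(-6.5) - 1/6 = -0.32051 cm^-1, so d_i1 = -3.120 cm.
The intermediate image is virtual, 3.120 cm to the left of lens 1, so d_o2 = L - d_i1 = 20.5 - (-3.120) = 23.620 cm.
Lens 2: 1/d_i2 = 1/f_2 - 1/d_o2 = 1/22 - 1/(23.620) = 0.00312 cm^-1, so d_i2 = 320.765 cm.

321 cm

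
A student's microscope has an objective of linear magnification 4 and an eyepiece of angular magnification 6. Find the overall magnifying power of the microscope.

The overall magnification of a compound microscope is the product of the objective and eyepiece magnifications:
M = M_obj x M_eye = 4 x 6 = 24.

24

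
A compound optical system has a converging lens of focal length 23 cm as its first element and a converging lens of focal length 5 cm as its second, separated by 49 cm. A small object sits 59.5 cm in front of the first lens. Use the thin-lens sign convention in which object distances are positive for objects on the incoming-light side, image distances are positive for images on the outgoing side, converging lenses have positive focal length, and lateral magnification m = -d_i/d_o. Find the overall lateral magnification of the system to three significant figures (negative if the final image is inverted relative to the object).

First lens: d_i1 = 1/(1/23 - 1/59.5) = 37.493 cm.
m_1 = -(37.493)/59.5 = -0.6301.
The intermediate image is 37.493 cm to the right of lens 1, so d_o2 = L - d_i1 = 49 - 37.493 = 11.507 cm.
Second lens: d_i2 = 1/(1/5 - 1/(11.507)) = 8.842 cm.
m_2 = -(8.842)/(11.507) = -0.7684.
The system's lateral magnification is m_1 m_2 = (-0.6301)(-0.7684) = 0.4842.

0.484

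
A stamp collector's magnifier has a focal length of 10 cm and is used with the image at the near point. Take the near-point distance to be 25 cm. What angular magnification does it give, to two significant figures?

M = 1 + D/f = 1 + 25/10 = 3.500.

3.5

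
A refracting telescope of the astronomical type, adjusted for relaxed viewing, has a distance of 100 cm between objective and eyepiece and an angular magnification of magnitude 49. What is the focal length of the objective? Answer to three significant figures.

In normal adjustment the tube length equals f_obj + f_eye and |M| = f_obj/f_eye.
So f_obj = 49 f_eye and 49 f_eye + f_eye = 100 cm, giving f_eye = 100/50 = 2.000 cm and f_obj = 98.000 cm.

98.0 cm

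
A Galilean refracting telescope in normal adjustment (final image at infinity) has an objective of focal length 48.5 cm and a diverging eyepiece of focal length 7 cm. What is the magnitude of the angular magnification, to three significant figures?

6.93

|M| = f_obj/|f_eye| = 48.5/7 = 6.929.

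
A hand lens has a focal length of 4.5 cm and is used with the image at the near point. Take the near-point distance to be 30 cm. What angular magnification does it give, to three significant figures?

M = 1 + D/f = 1 + 30/4.5 = 7.667.

7.67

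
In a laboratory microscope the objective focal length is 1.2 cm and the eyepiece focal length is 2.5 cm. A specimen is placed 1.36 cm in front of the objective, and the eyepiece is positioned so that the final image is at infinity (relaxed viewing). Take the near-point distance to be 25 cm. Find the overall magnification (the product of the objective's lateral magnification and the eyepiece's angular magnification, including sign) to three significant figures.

-75.0

Objective: 1/d_i = 1/f_obj - 1/d_o = 1/1.2 - 1/1.36 = 0.09804 cm^-1, so d_i = 10.200 cm.
m_obj = -d_i/d_o = -10.200/1.36 = -7.500.
Eyepiece angular magnification (image at infinity): M_eye = D/f_e = 25/2.5 = 10.000.
Overall M = m_obj x M_eye = (-7.500)(10.000) = -75.00.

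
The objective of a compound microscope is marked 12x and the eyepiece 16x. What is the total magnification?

192

The overall magnification of a compound microscope is the product of the objective and eyepiece magnifications:
M = M_obj x M_eye = 12 x 16 = 192.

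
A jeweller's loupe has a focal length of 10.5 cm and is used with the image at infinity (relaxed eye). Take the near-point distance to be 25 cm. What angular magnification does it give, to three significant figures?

M = D/f = 25/10.5 = 2.381.

2.38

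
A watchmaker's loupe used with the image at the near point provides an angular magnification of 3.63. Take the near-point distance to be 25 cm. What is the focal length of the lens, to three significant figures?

For the image at the near point, M = 1 + D/f.
f = D/(M - 1) = 25/(3.63 - 1) = 9.506 cm.

9.51 cm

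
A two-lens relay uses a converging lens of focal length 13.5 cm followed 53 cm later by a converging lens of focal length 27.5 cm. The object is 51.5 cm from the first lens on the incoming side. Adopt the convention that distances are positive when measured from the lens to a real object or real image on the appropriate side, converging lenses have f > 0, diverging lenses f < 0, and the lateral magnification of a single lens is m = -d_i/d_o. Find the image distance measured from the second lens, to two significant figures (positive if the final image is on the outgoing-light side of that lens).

130 cm

First lens: d_i1 = 1/(1/13.5 - 1/51.5) = 18.296 cm.
That image sits 34.704 cm in front of the second lens, so d_o2 = 34.704 cm.
Second lens: d_i2 = 1/(1/27.5 - 1/(34.704)) = 132.477 cm.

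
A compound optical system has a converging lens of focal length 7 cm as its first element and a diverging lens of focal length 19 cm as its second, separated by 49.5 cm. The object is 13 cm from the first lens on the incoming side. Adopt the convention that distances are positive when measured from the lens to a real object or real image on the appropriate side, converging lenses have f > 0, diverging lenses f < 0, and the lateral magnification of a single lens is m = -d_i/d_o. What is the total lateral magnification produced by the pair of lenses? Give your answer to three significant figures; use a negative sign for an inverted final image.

First lens: d_i1 = 1/(1/7 - 1/13) = 15.167 cm.
m_1 = -(15.167)/13 = -1.1667.
That image sits 34.333 cm in front of the second lens, so d_o2 = 34.333 cm.
Second lens: d_i2 = 1/(1/(-19) - 1/(34.333)) = -12.231 cm.
m_2 = -(-12.231)/(34.333) = 0.3563.
Total m = m_1 x m_2 = (-1.1667)(0.3563) = -0.4156.

-0.416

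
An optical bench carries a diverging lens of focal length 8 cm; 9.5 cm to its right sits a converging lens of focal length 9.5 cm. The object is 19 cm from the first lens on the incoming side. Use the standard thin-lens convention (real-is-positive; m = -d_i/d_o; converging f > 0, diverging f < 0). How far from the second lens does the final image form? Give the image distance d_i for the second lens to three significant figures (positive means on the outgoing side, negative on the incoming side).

25.5 cm

Lens 1: 1/d_i1 = 1/f_1 - 1/d_o1 = 1/(-8) - 1/19 = -0.17763 cm^-1, so d_i1 = -5.630 cm.
The intermediate image is virtual, 5.630 cm to the left of lens 1, so d_o2 = L - d_i1 = 9.5 - (-5.630) = 15.130 cm.
Lens 2: 1/d_i2 = 1/f_2 - 1/d_o2 = 1/9.5 - 1/(15.130) = 0.03917 cm^-1, so d_i2 = 25.531 cm.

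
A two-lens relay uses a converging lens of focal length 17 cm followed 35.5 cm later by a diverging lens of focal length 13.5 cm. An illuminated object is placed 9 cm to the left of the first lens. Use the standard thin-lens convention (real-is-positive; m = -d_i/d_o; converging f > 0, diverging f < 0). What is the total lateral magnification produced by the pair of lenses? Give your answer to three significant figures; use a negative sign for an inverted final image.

Applying the thin-lens equation to the first lens, 1/17 = 1/9 + 1/d_i1, which gives d_i1 = -19.125 cm.
Its lateral magnification is m_1 = -d_i1/d_o1 = -(-19.125)/9 = 2.1250.
The intermediate image is virtual, 19.125 cm to the left of lens 1, so d_o2 = L - d_i1 = 35.5 - (-19.125) = 54.625 cm.
Applying the thin-lens equation again with f_2 = -13.5 cm and d_o2 = 54.625 cm gives d_i2 = -10.825 cm.
m_2 = -(-10.825)/(54.625) = 0.1982.
Total m = m_1 x m_2 = (2.1250)(0.1982) = 0.4211.

0.421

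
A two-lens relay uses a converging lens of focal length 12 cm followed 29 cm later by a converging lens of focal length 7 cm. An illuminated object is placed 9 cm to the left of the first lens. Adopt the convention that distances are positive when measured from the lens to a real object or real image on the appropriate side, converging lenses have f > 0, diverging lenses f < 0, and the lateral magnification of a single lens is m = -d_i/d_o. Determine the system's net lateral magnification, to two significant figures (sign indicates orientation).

First lens: d_i1 = 1/(1/12 - 1/9) = -36.000 cm.
m_1 = -(-36.000)/9 = 4.0000.
With d_i1 < 0 the first image is virtual and lies on the object side; the object distance for lens 2 is d_o2 = 29 - (-36.000) = 65.000 cm.
Second lens: d_i2 = 1/(1/7 - 1/(65.000)) = 7.845 cm.
m_2 = -(7.845)/(65.000) = -0.1207.
Total m = m_1 x m_2 = (4.0000)(-0.1207) = -0.4828.

-0.48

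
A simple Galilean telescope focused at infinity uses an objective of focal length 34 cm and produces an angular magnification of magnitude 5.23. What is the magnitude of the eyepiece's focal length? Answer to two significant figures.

|M| = f_obj/|f_eye|, so |f_eye| = f_obj/|M| = 34/5.23 = 6.501 cm.
(The eyepiece is diverging, so its signed focal length is -6.501 cm.)

6.5 cm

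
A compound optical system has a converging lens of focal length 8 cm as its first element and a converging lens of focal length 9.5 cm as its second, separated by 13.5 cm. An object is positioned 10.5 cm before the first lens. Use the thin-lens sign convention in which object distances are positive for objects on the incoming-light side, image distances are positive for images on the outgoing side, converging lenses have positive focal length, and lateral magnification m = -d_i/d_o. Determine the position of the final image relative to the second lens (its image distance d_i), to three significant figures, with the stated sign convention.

Lens 1: 1/d_i1 = 1/f_1 - 1/d_o1 = 1/8 - 1/10.5 = 0.02976 cm^-1, so d_i1 = 33.600 cm.
Since 33.600 cm > 13.5 cm, the first image lies past the second lens and serves as a virtual object: d_o2 = L - d_i1 = -20.100 cm.
Lens 2: 1/d_i2 = 1/f_2 - 1/d_o2 = 1/9.5 - 1/(-20.100) = 0.15501 cm^-1, so d_i2 = 6.451 cm.

6.45 cm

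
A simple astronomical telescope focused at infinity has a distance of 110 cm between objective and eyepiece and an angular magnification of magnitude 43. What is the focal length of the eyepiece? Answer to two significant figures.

2.5 cm

In normal adjustment the tube length equals f_obj + f_eye and |M| = f_obj/f_eye.
So f_obj = 43 f_eye and 43 f_eye + f_eye = 110 cm, giving f_eye = 110/44 = 2.500 cm and f_obj = 107.500 cm.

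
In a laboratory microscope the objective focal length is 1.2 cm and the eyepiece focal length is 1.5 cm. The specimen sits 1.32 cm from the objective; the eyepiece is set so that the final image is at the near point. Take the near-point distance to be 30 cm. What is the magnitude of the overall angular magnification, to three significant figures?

Objective: 1/d_i = 1/f_obj - 1/d_o = 1/1.2 - 1/1.32 = 0.07576 cm^-1, so d_i = 13.200 cm.
m_obj = -d_i/d_o = -13.200/1.32 = -10.000.
Eyepiece angular magnification (image at near point): M_eye = 1 + D/f_e = 1 + 30/1.5 = 21.000.
Overall M = m_obj x M_eye = (-10.000)(21.000) = -210.00.
|M| = 210.00.

210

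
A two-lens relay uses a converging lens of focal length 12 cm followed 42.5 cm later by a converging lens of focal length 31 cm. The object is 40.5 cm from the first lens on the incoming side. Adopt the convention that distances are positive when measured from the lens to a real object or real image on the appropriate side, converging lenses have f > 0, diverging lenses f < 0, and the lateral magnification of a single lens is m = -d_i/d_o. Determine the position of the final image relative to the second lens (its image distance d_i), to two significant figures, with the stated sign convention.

-140 cm

Applying the thin-lens equation to the first lens, 1/12 = 1/40.5 + 1/d_i1, which gives d_i1 = 17.053 cm.
That image sits 25.447 cm in front of the second lens, so d_o2 = 25.447 cm.
Applying the thin-lens equation again with f_2 = 31 cm and d_o2 = 25.447 cm gives d_i2 = -142.071 cm.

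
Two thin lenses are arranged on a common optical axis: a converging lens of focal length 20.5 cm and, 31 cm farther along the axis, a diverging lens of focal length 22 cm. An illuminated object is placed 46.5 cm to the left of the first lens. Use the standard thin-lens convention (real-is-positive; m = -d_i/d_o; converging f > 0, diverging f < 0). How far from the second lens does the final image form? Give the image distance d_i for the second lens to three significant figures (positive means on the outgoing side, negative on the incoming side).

First lens: d_i1 = 1/(1/20.5 - 1/46.5) = 36.663 cm.
This image would form 36.663 cm past lens 1, i.e. 5.663 cm beyond lens 2, so it is a virtual object for lens 2: d_o2 = 31 - 36.663 = -5.663 cm.
Second lens: d_i2 = 1/(1/(-22) - 1/(-5.663)) = 7.627 cm.

7.63 cm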